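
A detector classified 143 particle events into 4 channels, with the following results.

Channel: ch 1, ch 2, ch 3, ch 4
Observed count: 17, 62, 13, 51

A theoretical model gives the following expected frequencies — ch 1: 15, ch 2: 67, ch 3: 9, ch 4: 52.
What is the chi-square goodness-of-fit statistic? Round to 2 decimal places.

ch 1: (17 − 15)²/15 = 4/15 = 0.267
ch 2: (62 − 67)²/67 = 25/67 = 0.373
ch 3: (13 − 9)²/9 = 16/9 = 1.778
ch 4: (51 − 52)²/52 = 1/52 = 0.019
Sum = 2.44

2.44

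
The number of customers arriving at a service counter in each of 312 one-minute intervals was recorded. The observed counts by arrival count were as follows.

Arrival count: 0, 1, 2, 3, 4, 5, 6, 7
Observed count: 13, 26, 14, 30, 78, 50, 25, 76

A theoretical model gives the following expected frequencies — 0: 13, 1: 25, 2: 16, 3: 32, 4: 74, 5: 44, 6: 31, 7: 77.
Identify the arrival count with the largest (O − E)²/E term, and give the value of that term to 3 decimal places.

6, 1.161

χ² = (13−13)²/13 + (26−25)²/25 + (14−16)²/16 + (30−32)²/32 + (78−74)²/74 + (50−44)²/44 + (25−31)²/31 + (76−77)²/77
   = 0.0000 + 0.0400 + 0.2500 + 0.1250 + 0.2162 + 0.8182 + 1.1613 + 0.0130
The largest term is for 6: 1.161.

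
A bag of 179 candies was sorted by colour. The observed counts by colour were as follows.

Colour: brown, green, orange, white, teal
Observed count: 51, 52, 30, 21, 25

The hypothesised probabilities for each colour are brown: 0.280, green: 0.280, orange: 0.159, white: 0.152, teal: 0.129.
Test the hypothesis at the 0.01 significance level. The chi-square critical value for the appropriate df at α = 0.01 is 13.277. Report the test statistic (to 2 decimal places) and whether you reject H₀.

1.74; do not reject

Expected counts E_i = n·p_i: 179×0.280 = 50.12, 179×0.280 = 50.12, 179×0.159 = 28.461, 179×0.152 = 27.208, 179×0.129 = 23.091.
brown: (51 − 50.12)²/50.12 = 0.7744/50.12 = 0.015
green: (52 − 50.12)²/50.12 = 3.5344/50.12 = 0.071
orange: (30 − 28.461)²/28.461 = 2.368521/28.461 = 0.083
white: (21 − 27.208)²/27.208 = 38.539264/27.208 = 1.416
teal: (25 − 23.091)²/23.091 = 3.644281/23.091 = 0.158
Sum = 1.74
df = 4. Since 1.74 < 13.277, we do not reject H₀.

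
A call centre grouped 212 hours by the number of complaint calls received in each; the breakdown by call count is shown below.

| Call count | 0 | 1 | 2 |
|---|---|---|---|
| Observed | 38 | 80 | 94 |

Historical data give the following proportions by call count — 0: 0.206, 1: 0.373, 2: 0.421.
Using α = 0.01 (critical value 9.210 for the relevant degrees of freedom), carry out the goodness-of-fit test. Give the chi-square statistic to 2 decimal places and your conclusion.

1.00; do not reject

Expected counts E_i = n·p_i: 212×0.206 = 43.672, 212×0.373 = 79.076, 212×0.421 = 89.252.
0: (38 − 43.672)²/43.672 = 32.171584/43.672 = 0.737
1: (80 − 79.076)²/79.076 = 0.853776/79.076 = 0.011
2: (94 − 89.252)²/89.252 = 22.543504/89.252 = 0.253
Sum = 1.00
df = 2. Since 1.00 < 9.210, we do not reject H₀.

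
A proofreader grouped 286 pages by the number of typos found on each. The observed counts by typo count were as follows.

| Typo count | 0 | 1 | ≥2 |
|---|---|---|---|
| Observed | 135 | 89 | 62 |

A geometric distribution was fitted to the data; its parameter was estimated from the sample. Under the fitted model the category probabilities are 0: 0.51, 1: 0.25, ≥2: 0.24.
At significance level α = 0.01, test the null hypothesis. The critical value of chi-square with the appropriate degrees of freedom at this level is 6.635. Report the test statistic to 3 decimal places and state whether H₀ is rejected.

5.734; do not reject

Expected counts E_i = n·p_i: 286×0.51 = 145.86, 286×0.25 = 71.5, 286×0.24 = 68.64.
χ² = (135−145.86)²/145.86 + (89−71.5)²/71.5 + (62−68.64)²/68.64
   = 0.8086 + 4.2832 + 0.6423
Sum = 5.734
df = 1. Since 5.734 < 6.635, we do not reject H₀.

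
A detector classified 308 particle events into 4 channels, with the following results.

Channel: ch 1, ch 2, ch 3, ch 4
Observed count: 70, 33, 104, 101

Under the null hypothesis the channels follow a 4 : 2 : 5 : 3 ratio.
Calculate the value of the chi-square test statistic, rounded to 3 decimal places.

25.320

Ratio total = 14. Expected counts: 308×4/14 = 88, 308×2/14 = 44, 308×5/14 = 110, 308×3/14 = 66.
ch 1: (70 − 88)²/88 = 324/88 = 3.6818
ch 2: (33 − 44)²/44 = 121/44 = 2.7500
ch 3: (104 − 110)²/110 = 36/110 = 0.3273
ch 4: (101 − 66)²/66 = 1225/66 = 18.5606
Sum = 25.320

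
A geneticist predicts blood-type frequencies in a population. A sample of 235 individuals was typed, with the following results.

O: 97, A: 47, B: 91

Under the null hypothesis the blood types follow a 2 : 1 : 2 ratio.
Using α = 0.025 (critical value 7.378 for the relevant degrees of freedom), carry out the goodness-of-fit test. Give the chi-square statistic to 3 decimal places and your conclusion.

0.191; do not reject

Ratio total = 5. Expected counts: 235×2/5 = 94, 235×1/5 = 47, 235×2/5 = 94.
cat         O        E   (O−E)²/E
O          97       94     0.0957
A          47       47     0.0000
B          91       94     0.0957
Sum = 0.191
df = 2. Since 0.191 < 7.378, we do not reject H₀.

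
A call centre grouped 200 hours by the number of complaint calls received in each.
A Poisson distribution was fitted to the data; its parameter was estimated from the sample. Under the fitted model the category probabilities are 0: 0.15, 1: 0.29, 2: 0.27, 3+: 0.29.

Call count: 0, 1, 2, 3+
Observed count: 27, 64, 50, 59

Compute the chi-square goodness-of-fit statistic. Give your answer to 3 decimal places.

Expected counts E_i = n·p_i: 200×0.15 = 30, 200×0.29 = 58, 200×0.27 = 54, 200×0.29 = 58.
cat         O        E   (O−E)²/E
0          27       30     0.3000
1          64       58     0.6207
2          50       54     0.2963
3+         59       58     0.0172
Sum = 1.234

1.234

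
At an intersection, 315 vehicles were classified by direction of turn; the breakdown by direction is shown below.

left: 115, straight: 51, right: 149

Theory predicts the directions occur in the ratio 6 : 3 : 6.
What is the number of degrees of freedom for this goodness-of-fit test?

2

There are k = 3 categories and no parameters were estimated from the data, so df = 3 − 1 = 2.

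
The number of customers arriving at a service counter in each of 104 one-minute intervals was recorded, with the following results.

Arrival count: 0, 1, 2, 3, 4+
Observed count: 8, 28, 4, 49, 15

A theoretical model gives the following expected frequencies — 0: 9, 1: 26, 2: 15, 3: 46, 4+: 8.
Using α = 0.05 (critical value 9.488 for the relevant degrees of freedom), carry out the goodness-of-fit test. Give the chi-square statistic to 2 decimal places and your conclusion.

χ² = (8−9)²/9 + (28−26)²/26 + (4−15)²/15 + (49−46)²/46 + (15−8)²/8
   = 0.111 + 0.154 + 8.067 + 0.196 + 6.125
Sum = 14.65
df = 4. Since 14.65 > 9.488, we reject H₀.

14.65; reject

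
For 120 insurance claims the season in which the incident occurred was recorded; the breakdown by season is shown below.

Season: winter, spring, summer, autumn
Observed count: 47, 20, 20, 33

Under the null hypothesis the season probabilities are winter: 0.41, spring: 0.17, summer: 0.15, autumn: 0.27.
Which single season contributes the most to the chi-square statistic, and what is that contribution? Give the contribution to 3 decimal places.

summer, 0.222

Expected counts E_i = n·p_i: 120×0.41 = 49.2, 120×0.17 = 20.4, 120×0.15 = 18, 120×0.27 = 32.4.
cat         O        E   (O−E)²/E
winter     47     49.2     0.0984
spring     20     20.4     0.0078
summer     20       18     0.2222
autumn     33     32.4     0.0111
The largest term is for summer: 0.222.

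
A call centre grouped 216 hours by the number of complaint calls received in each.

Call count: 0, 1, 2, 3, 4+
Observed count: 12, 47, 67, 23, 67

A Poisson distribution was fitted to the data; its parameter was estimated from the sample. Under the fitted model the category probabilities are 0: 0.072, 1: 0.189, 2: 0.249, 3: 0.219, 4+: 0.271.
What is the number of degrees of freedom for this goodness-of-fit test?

3

There are k = 5 categories and 1 parameter estimated from the data, so df = 5 − 1 − 1 = 3.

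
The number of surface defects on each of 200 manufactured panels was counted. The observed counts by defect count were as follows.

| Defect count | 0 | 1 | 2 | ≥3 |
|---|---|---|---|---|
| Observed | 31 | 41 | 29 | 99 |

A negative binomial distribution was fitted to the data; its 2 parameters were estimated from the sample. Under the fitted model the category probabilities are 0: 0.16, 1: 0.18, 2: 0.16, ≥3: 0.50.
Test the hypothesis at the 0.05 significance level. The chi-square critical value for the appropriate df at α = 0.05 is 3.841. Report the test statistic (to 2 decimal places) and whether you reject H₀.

Expected counts E_i = n·p_i: 200×0.16 = 32, 200×0.18 = 36, 200×0.16 = 32, 200×0.50 = 100.
cat         O        E   (O−E)²/E
0          31       32      0.031
1          41       36      0.694
2          29       32      0.281
≥3         99      100      0.010
Sum = 1.02
df = 1. Since 1.02 < 3.841, we do not reject H₀.

1.02; do not reject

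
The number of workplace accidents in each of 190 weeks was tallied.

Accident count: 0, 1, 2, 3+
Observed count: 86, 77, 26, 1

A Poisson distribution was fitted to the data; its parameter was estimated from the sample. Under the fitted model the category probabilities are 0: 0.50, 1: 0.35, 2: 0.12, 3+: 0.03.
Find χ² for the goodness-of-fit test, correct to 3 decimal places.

6.835

Expected counts E_i = n·p_i: 190×0.50 = 95, 190×0.35 = 66.5, 190×0.12 = 22.8, 190×0.03 = 5.7.
χ² = (86−95)²/95 + (77−66.5)²/66.5 + (26−22.8)²/22.8 + (1−5.7)²/5.7
   = 0.8526 + 1.6579 + 0.4491 + 3.8754
Sum = 6.835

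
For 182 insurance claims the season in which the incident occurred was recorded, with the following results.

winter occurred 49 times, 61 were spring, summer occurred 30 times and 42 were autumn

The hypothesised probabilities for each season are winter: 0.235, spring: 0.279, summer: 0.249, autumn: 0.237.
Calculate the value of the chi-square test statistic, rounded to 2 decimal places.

Expected counts E_i = n·p_i: 182×0.235 = 42.77, 182×0.279 = 50.778, 182×0.249 = 45.318, 182×0.237 = 43.134.
winter: (49 − 42.77)²/42.77 = 38.8129/42.77 = 0.907
spring: (61 − 50.778)²/50.778 = 104.489284/50.778 = 2.058
summer: (30 − 45.318)²/45.318 = 234.641124/45.318 = 5.178
autumn: (42 − 43.134)²/43.134 = 1.285956/43.134 = 0.030
Sum = 8.17

8.17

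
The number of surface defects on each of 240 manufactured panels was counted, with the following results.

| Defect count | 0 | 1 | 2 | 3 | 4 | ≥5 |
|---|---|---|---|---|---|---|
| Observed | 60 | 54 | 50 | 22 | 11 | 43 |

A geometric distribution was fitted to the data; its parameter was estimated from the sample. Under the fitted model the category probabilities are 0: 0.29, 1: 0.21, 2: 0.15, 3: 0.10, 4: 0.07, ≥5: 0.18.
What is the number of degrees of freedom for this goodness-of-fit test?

4

There are k = 6 categories and 1 parameter estimated from the data, so df = 6 − 1 − 1 = 4.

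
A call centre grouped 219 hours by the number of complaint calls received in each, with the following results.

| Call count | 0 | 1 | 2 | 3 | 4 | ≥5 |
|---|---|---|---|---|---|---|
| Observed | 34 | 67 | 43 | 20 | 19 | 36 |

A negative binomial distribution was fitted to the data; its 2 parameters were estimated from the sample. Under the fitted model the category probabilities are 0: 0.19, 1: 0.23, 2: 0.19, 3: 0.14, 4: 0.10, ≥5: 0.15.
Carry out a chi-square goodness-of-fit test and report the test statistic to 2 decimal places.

11.32

Expected counts E_i = n·p_i: 219×0.19 = 41.61, 219×0.23 = 50.37, 219×0.19 = 41.61, 219×0.14 = 30.66, 219×0.10 = 21.9, 219×0.15 = 32.85.
0: (34 − 41.61)²/41.61 = 57.9121/41.61 = 1.392
1: (67 − 50.37)²/50.37 = 276.5569/50.37 = 5.491
2: (43 − 41.61)²/41.61 = 1.9321/41.61 = 0.046
3: (20 − 30.66)²/30.66 = 113.6356/30.66 = 3.706
4: (19 − 21.9)²/21.9 = 8.41/21.9 = 0.384
≥5: (36 − 32.85)²/32.85 = 9.9225/32.85 = 0.302
Sum = 11.32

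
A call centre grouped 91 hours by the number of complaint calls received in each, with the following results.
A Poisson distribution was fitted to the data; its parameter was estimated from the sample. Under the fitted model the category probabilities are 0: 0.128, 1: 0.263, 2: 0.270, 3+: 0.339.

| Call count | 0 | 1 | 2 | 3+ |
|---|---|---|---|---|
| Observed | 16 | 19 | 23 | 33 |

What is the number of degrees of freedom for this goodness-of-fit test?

2

There are k = 4 categories and 1 parameter estimated from the data, so df = 4 − 1 − 1 = 2.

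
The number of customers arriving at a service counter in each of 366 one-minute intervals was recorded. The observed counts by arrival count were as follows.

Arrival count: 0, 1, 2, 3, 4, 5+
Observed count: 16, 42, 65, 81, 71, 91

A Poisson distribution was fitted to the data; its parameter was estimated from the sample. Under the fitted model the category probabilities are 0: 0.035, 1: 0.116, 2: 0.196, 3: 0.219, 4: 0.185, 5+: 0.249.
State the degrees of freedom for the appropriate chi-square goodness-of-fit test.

There are k = 6 categories and 1 parameter estimated from the data, so df = 6 − 1 − 1 = 4.

4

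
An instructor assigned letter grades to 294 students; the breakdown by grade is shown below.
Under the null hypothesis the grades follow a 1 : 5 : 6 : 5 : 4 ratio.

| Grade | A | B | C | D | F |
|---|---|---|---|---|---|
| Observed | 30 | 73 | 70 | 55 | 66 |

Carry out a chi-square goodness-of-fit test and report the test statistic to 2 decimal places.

25.75

Ratio total = 21. Expected counts: 294×1/21 = 14, 294×5/21 = 70, 294×6/21 = 84, 294×5/21 = 70, 294×4/21 = 56.
χ² = (30−14)²/14 + (73−70)²/70 + (70−84)²/84 + (55−70)²/70 + (66−56)²/56
   = 18.286 + 0.129 + 2.333 + 3.214 + 1.786
Sum = 25.75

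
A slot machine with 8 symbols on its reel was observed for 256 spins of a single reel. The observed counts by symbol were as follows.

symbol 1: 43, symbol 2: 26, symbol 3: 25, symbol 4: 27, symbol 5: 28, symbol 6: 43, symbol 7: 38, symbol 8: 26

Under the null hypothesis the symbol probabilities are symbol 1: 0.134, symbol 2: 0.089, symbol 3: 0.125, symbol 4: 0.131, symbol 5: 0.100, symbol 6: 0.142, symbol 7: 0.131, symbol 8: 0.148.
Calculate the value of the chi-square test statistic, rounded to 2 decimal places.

Expected counts E_i = n·p_i: 256×0.134 = 34.304, 256×0.089 = 22.784, 256×0.125 = 32, 256×0.131 = 33.536, 256×0.100 = 25.6, 256×0.142 = 36.352, 256×0.131 = 33.536, 256×0.148 = 37.888.
symbol 1: (43 − 34.304)²/34.304 = 75.620416/34.304 = 2.204
symbol 2: (26 − 22.784)²/22.784 = 10.342656/22.784 = 0.454
symbol 3: (25 − 32)²/32 = 49/32 = 1.531
symbol 4: (27 − 33.536)²/33.536 = 42.719296/33.536 = 1.274
symbol 5: (28 − 25.6)²/25.6 = 5.76/25.6 = 0.225
symbol 6: (43 − 36.352)²/36.352 = 44.195904/36.352 = 1.216
symbol 7: (38 − 33.536)²/33.536 = 19.927296/33.536 = 0.594
symbol 8: (26 − 37.888)²/37.888 = 141.324544/37.888 = 3.730
Sum = 11.23

11.23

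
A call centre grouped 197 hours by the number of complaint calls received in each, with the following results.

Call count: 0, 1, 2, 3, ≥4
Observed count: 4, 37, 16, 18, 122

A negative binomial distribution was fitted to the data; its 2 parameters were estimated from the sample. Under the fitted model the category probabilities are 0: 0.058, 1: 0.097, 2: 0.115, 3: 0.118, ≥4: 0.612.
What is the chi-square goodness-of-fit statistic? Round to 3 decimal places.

Expected counts E_i = n·p_i: 197×0.058 = 11.426, 197×0.097 = 19.109, 197×0.115 = 22.655, 197×0.118 = 23.246, 197×0.612 = 120.564.
0: (4 − 11.426)²/11.426 = 55.145476/11.426 = 4.8263
1: (37 − 19.109)²/19.109 = 320.087881/19.109 = 16.7506
2: (16 − 22.655)²/22.655 = 44.289025/22.655 = 1.9549
3: (18 − 23.246)²/23.246 = 27.520516/23.246 = 1.1839
≥4: (122 − 120.564)²/120.564 = 2.062096/120.564 = 0.0171
Sum = 24.733

24.733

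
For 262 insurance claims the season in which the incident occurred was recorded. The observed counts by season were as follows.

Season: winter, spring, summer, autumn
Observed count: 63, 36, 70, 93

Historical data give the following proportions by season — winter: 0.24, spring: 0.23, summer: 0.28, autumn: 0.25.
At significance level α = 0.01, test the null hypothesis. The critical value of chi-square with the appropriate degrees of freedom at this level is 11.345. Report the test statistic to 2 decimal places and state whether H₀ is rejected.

Expected counts E_i = n·p_i: 262×0.24 = 62.88, 262×0.23 = 60.26, 262×0.28 = 73.36, 262×0.25 = 65.5.
cat         O        E   (O−E)²/E
winter     63    62.88      0.000
spring     36    60.26      9.767
summer     70    73.36      0.154
autumn     93     65.5     11.546
Sum = 21.47
df = 3. Since 21.47 > 11.345, we reject H₀.

21.47; reject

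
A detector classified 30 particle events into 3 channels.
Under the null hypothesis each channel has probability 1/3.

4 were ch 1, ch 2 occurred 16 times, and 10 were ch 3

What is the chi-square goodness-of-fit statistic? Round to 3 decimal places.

Under H₀ each category has probability 1/3, so each expected count is 30/3 = 10.
χ² = (4−10)²/10 + (16−10)²/10 + (10−10)²/10
   = 3.6000 + 3.6000 + 0.0000
Sum = 7.200

7.200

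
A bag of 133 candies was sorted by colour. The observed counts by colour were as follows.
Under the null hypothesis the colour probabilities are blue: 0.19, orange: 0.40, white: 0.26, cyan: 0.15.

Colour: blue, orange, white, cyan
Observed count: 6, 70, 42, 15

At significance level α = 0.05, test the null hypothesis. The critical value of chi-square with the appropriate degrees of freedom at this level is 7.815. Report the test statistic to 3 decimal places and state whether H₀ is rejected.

22.820; reject

Expected counts E_i = n·p_i: 133×0.19 = 25.27, 133×0.40 = 53.2, 133×0.26 = 34.58, 133×0.15 = 19.95.
cat         O        E   (O−E)²/E
blue        6    25.27    14.6946
orange     70     53.2     5.3053
white      42    34.58     1.5921
cyan       15    19.95     1.2282
Sum = 22.820
df = 3. Since 22.820 > 7.815, we reject H₀.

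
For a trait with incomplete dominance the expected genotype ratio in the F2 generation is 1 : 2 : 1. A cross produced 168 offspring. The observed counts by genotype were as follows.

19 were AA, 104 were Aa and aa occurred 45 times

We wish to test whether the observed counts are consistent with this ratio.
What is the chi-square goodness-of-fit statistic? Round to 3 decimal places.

Ratio total = 4. Expected counts: 168×1/4 = 42, 168×2/4 = 84, 168×1/4 = 42.
χ² = (19−42)²/42 + (104−84)²/84 + (45−42)²/42
   = 12.5952 + 4.7619 + 0.2143
Sum = 17.571

17.571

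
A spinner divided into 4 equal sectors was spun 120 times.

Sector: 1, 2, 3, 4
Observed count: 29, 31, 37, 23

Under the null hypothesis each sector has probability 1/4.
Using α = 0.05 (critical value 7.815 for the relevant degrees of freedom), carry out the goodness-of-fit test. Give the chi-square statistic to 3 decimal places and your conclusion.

3.333; do not reject

Expected count for each of the 4 categories: 120/4 = 30.
cat         O        E   (O−E)²/E
1          29       30     0.0333
2          31       30     0.0333
3          37       30     1.6333
4          23       30     1.6333
Sum = 3.333
df = 3. Since 3.333 < 7.815, we do not reject H₀.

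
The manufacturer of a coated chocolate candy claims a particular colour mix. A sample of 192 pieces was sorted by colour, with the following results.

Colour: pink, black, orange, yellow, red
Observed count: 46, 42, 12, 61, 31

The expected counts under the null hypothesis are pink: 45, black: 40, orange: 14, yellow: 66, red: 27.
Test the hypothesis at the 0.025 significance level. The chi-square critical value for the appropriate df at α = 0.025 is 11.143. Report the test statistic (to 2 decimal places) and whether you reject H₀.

1.38; do not reject

pink: (46 − 45)²/45 = 1/45 = 0.022
black: (42 − 40)²/40 = 4/40 = 0.100
orange: (12 − 14)²/14 = 4/14 = 0.286
yellow: (61 − 66)²/66 = 25/66 = 0.379
red: (31 − 27)²/27 = 16/27 = 0.593
Sum = 1.38
df = 4. Since 1.38 < 11.143, we do not reject H₀.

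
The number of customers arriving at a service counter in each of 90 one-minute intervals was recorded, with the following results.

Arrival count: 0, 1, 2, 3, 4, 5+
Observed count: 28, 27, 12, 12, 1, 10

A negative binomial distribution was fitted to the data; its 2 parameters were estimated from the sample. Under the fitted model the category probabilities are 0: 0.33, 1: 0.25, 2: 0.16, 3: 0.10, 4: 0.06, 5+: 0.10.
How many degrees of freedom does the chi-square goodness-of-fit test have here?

There are k = 6 categories and 2 parameters estimated from the data, so df = 6 − 1 − 2 = 3.

3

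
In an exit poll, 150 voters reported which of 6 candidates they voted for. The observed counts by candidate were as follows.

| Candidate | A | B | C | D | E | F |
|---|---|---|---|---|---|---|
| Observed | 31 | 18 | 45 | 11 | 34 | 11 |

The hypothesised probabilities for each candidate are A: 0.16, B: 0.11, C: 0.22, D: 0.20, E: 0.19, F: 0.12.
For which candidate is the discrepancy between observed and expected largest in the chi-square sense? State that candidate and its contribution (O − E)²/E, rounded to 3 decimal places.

D, 12.033

Expected counts E_i = n·p_i: 150×0.16 = 24, 150×0.11 = 16.5, 150×0.22 = 33, 150×0.20 = 30, 150×0.19 = 28.5, 150×0.12 = 18.
cat         O        E   (O−E)²/E
A          31       24     2.0417
B          18     16.5     0.1364
C          45       33     4.3636
D          11       30    12.0333
E          34     28.5     1.0614
F          11       18     2.7222
The largest term is for D: 12.033.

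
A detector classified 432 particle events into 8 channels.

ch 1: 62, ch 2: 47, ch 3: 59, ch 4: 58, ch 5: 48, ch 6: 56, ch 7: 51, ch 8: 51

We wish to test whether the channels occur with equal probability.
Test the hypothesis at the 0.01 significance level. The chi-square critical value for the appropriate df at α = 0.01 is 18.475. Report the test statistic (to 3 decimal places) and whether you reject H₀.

3.926; do not reject

Expected count for each of the 8 categories: 432/8 = 54.
χ² = (62−54)²/54 + (47−54)²/54 + (59−54)²/54 + (58−54)²/54 + (48−54)²/54 + (56−54)²/54 + (51−54)²/54 + (51−54)²/54
   = 1.1852 + 0.9074 + 0.4630 + 0.2963 + 0.6667 + 0.0741 + 0.1667 + 0.1667
Sum = 3.926
df = 7. Since 3.926 < 18.475, we do not reject H₀.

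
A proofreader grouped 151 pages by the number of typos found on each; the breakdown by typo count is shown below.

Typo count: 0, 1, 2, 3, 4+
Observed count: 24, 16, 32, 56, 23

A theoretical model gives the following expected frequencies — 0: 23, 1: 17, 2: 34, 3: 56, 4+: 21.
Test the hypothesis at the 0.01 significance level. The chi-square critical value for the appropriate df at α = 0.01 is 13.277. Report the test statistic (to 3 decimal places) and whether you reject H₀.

0.410; do not reject

χ² = (24−23)²/23 + (16−17)²/17 + (32−34)²/34 + (56−56)²/56 + (23−21)²/21
   = 0.0435 + 0.0588 + 0.1176 + 0.0000 + 0.1905
Sum = 0.410
df = 4. Since 0.410 < 13.277, we do not reject H₀.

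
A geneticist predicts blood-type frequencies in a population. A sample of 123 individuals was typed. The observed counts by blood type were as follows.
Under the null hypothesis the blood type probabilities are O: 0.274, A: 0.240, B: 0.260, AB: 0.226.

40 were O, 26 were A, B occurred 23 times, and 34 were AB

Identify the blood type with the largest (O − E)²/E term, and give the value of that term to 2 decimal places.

Expected counts E_i = n·p_i: 123×0.274 = 33.702, 123×0.240 = 29.52, 123×0.260 = 31.98, 123×0.226 = 27.798.
O: (40 − 33.702)²/33.702 = 39.664804/33.702 = 1.177
A: (26 − 29.52)²/29.52 = 12.3904/29.52 = 0.420
B: (23 − 31.98)²/31.98 = 80.6404/31.98 = 2.522
AB: (34 − 27.798)²/27.798 = 38.464804/27.798 = 1.384
The largest term is for B: 2.52.

B, 2.52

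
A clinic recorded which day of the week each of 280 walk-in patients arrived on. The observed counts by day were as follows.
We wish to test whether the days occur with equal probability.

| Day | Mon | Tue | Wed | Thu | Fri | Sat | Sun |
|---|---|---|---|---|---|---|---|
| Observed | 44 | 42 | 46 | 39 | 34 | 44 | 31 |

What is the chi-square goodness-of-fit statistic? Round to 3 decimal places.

Under H₀ each category has probability 1/7, so each expected count is 280/7 = 40.
χ² = (44−40)²/40 + (42−40)²/40 + (46−40)²/40 + (39−40)²/40 + (34−40)²/40 + (44−40)²/40 + (31−40)²/40
   = 0.4000 + 0.1000 + 0.9000 + 0.0250 + 0.9000 + 0.4000 + 2.0250
Sum = 4.750

4.750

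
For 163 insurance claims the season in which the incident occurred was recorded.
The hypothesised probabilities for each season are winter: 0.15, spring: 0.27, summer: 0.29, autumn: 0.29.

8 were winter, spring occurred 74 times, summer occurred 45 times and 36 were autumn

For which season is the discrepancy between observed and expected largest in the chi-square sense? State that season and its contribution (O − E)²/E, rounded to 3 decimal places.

spring, 20.436

Expected counts E_i = n·p_i: 163×0.15 = 24.45, 163×0.27 = 44.01, 163×0.29 = 47.27, 163×0.29 = 47.27.
cat         O        E   (O−E)²/E
winter      8    24.45    11.0676
spring     74    44.01    20.4363
summer     45    47.27     0.1090
autumn     36    47.27     2.6870
The largest term is for spring: 20.436.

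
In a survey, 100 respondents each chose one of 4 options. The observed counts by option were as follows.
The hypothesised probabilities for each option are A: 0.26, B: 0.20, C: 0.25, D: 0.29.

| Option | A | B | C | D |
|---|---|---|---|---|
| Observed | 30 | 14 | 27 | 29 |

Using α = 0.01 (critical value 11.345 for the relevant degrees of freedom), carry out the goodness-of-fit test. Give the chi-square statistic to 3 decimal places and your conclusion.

Expected counts E_i = n·p_i: 100×0.26 = 26, 100×0.20 = 20, 100×0.25 = 25, 100×0.29 = 29.
A: (30 − 26)²/26 = 16/26 = 0.6154
B: (14 − 20)²/20 = 36/20 = 1.8000
C: (27 − 25)²/25 = 4/25 = 0.1600
D: (29 − 29)²/29 = 0/29 = 0.0000
Sum = 2.575
df = 3. Since 2.575 < 11.345, we do not reject H₀.

2.575; do not reject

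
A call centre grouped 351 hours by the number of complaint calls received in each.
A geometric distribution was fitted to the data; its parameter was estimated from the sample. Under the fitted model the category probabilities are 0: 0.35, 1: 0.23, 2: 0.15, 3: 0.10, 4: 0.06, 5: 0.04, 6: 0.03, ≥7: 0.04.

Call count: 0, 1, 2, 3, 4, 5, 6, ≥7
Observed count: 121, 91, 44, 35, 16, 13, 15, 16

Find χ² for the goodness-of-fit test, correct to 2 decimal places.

6.22

Expected counts E_i = n·p_i: 351×0.35 = 122.85, 351×0.23 = 80.73, 351×0.15 = 52.65, 351×0.10 = 35.1, 351×0.06 = 21.06, 351×0.04 = 14.04, 351×0.03 = 10.53, 351×0.04 = 14.04.
0: (121 − 122.85)²/122.85 = 3.4225/122.85 = 0.028
1: (91 − 80.73)²/80.73 = 105.4729/80.73 = 1.306
2: (44 − 52.65)²/52.65 = 74.8225/52.65 = 1.421
3: (35 − 35.1)²/35.1 = 0.01/35.1 = 0.000
4: (16 − 21.06)²/21.06 = 25.6036/21.06 = 1.216
5: (13 − 14.04)²/14.04 = 1.0816/14.04 = 0.077
6: (15 − 10.53)²/10.53 = 19.9809/10.53 = 1.898
≥7: (16 − 14.04)²/14.04 = 3.8416/14.04 = 0.274
Sum = 6.22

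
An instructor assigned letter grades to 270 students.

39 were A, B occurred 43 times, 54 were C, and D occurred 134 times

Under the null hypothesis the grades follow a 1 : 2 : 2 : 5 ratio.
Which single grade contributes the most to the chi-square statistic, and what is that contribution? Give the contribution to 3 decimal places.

Ratio total = 10. Expected counts: 270×1/10 = 27, 270×2/10 = 54, 270×2/10 = 54, 270×5/10 = 135.
cat         O        E   (O−E)²/E
A          39       27     5.3333
B          43       54     2.2407
C          54       54     0.0000
D         134      135     0.0074
The largest term is for A: 5.333.

A, 5.333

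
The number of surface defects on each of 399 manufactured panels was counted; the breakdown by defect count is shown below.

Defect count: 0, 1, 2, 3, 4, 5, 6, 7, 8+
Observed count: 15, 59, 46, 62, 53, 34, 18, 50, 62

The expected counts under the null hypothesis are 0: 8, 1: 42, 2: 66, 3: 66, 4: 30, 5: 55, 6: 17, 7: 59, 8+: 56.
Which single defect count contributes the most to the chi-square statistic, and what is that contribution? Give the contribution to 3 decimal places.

4, 17.633

0: (15 − 8)²/8 = 49/8 = 6.1250
1: (59 − 42)²/42 = 289/42 = 6.8810
2: (46 − 66)²/66 = 400/66 = 6.0606
3: (62 − 66)²/66 = 16/66 = 0.2424
4: (53 − 30)²/30 = 529/30 = 17.6333
5: (34 − 55)²/55 = 441/55 = 8.0182
6: (18 − 17)²/17 = 1/17 = 0.0588
7: (50 − 59)²/59 = 81/59 = 1.3729
8+: (62 − 56)²/56 = 36/56 = 0.6429
The largest term is for 4: 17.633.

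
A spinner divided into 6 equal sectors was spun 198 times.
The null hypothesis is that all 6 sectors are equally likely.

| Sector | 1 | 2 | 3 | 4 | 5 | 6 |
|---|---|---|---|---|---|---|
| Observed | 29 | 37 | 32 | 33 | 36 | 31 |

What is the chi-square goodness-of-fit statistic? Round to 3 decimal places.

1.394

Under H₀ each category has probability 1/6, so each expected count is 198/6 = 33.
1: (29 − 33)²/33 = 16/33 = 0.4848
2: (37 − 33)²/33 = 16/33 = 0.4848
3: (32 − 33)²/33 = 1/33 = 0.0303
4: (33 − 33)²/33 = 0/33 = 0.0000
5: (36 − 33)²/33 = 9/33 = 0.2727
6: (31 − 33)²/33 = 4/33 = 0.1212
Sum = 1.394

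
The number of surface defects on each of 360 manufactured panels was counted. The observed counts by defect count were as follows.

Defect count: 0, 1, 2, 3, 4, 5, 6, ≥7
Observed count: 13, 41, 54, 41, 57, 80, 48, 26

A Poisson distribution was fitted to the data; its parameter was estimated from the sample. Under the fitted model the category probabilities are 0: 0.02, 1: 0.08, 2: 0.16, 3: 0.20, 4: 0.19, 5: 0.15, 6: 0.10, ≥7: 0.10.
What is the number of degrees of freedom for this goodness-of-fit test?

There are k = 8 categories and 1 parameter estimated from the data, so df = 8 − 1 − 1 = 6.

6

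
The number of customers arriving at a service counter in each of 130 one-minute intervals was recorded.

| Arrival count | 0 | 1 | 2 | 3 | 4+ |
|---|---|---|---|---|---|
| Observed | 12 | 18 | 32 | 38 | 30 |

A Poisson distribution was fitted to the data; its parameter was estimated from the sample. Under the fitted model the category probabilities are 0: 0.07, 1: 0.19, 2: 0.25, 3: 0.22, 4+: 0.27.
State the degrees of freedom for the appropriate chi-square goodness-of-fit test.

3

There are k = 5 categories and 1 parameter estimated from the data, so df = 5 − 1 − 1 = 3.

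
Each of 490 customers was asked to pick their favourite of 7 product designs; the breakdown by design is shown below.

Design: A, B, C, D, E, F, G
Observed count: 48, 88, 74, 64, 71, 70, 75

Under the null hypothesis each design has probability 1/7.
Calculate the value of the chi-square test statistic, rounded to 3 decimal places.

Expected count for each of the 7 categories: 490/7 = 70.
A: (48 − 70)²/70 = 484/70 = 6.9143
B: (88 − 70)²/70 = 324/70 = 4.6286
C: (74 − 70)²/70 = 16/70 = 0.2286
D: (64 − 70)²/70 = 36/70 = 0.5143
E: (71 − 70)²/70 = 1/70 = 0.0143
F: (70 − 70)²/70 = 0/70 = 0.0000
G: (75 − 70)²/70 = 25/70 = 0.3571
Sum = 12.657

12.657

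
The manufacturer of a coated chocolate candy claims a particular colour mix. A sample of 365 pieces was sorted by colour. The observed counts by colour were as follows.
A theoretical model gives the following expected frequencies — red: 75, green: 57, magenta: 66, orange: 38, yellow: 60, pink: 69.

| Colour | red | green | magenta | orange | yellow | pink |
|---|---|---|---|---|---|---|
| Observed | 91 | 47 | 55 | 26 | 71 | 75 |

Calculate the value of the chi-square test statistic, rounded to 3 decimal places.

13.329

χ² = (91−75)²/75 + (47−57)²/57 + (55−66)²/66 + (26−38)²/38 + (71−60)²/60 + (75−69)²/69
   = 3.4133 + 1.7544 + 1.8333 + 3.7895 + 2.0167 + 0.5217
Sum = 13.329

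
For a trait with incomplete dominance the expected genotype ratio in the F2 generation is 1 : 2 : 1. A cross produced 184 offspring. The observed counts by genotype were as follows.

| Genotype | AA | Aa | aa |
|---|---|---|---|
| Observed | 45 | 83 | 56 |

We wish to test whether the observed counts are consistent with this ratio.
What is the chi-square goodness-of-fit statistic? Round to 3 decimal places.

Ratio total = 4. Expected counts: 184×1/4 = 46, 184×2/4 = 92, 184×1/4 = 46.
cat         O        E   (O−E)²/E
AA         45       46     0.0217
Aa         83       92     0.8804
aa         56       46     2.1739
Sum = 3.076

3.076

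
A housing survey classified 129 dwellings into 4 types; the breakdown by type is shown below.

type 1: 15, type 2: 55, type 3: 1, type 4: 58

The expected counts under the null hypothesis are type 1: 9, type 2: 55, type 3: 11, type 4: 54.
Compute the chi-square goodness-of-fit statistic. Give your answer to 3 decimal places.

type 1: (15 − 9)²/9 = 36/9 = 4.0000
type 2: (55 − 55)²/55 = 0/55 = 0.0000
type 3: (1 − 11)²/11 = 100/11 = 9.0909
type 4: (58 − 54)²/54 = 16/54 = 0.2963
Sum = 13.387

13.387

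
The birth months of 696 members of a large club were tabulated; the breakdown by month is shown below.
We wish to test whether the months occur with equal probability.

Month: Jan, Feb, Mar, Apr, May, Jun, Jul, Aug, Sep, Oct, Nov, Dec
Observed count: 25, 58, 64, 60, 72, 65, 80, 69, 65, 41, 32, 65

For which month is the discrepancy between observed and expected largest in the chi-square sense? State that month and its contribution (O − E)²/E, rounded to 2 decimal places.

Expected count for each of the 12 categories: 696/12 = 58.
cat         O        E   (O−E)²/E
Jan        25       58     18.776
Feb        58       58      0.000
Mar        64       58      0.621
Apr        60       58      0.069
May        72       58      3.379
Jun        65       58      0.845
Jul        80       58      8.345
Aug        69       58      2.086
Sep        65       58      0.845
Oct        41       58      4.983
Nov        32       58     11.655
Dec        65       58      0.845
The largest term is for Jan: 18.78.

Jan, 18.78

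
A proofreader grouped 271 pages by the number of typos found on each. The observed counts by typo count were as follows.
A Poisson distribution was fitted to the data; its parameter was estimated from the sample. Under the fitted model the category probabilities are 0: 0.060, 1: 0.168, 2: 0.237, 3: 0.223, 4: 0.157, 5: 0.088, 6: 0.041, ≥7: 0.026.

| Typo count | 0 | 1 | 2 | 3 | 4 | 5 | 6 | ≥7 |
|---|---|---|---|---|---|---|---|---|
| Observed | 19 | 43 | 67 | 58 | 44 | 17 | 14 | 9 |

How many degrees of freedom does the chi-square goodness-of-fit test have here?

6

There are k = 8 categories and 1 parameter estimated from the data, so df = 8 − 1 − 1 = 6.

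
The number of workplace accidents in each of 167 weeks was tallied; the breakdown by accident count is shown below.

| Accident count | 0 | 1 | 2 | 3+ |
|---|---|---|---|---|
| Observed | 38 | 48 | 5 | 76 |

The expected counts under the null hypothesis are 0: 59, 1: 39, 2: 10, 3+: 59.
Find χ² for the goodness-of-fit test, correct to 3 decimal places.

cat         O        E   (O−E)²/E
0          38       59     7.4746
1          48       39     2.0769
2           5       10     2.5000
3+         76       59     4.8983
Sum = 16.950

16.950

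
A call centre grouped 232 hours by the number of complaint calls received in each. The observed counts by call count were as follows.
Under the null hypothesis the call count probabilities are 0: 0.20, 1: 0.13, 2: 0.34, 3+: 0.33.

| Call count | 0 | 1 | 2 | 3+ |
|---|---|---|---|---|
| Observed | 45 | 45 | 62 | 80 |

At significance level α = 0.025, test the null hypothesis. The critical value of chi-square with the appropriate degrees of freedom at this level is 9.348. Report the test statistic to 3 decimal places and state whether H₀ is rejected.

Expected counts E_i = n·p_i: 232×0.20 = 46.4, 232×0.13 = 30.16, 232×0.34 = 78.88, 232×0.33 = 76.56.
0: (45 − 46.4)²/46.4 = 1.96/46.4 = 0.0422
1: (45 − 30.16)²/30.16 = 220.2256/30.16 = 7.3019
2: (62 − 78.88)²/78.88 = 284.9344/78.88 = 3.6123
3+: (80 − 76.56)²/76.56 = 11.8336/76.56 = 0.1546
Sum = 11.111
df = 3. Since 11.111 > 9.348, we reject H₀.

11.111; reject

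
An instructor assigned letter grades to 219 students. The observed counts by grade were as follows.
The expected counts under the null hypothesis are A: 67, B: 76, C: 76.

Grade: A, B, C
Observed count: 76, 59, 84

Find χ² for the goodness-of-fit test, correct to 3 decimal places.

5.854

χ² = (76−67)²/67 + (59−76)²/76 + (84−76)²/76
   = 1.2090 + 3.8026 + 0.8421
Sum = 5.854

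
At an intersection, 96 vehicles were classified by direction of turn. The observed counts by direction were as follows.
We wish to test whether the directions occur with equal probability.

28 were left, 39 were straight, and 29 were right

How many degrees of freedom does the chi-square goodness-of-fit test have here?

There are k = 3 categories and no parameters were estimated from the data, so df = 3 − 1 = 2.

2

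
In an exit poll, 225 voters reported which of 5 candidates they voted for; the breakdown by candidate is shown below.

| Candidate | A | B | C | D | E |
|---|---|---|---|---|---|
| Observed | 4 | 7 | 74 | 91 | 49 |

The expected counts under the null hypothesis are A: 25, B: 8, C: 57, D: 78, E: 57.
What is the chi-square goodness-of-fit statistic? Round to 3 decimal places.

cat         O        E   (O−E)²/E
A           4       25    17.6400
B           7        8     0.1250
C          74       57     5.0702
D          91       78     2.1667
E          49       57     1.1228
Sum = 26.125

26.125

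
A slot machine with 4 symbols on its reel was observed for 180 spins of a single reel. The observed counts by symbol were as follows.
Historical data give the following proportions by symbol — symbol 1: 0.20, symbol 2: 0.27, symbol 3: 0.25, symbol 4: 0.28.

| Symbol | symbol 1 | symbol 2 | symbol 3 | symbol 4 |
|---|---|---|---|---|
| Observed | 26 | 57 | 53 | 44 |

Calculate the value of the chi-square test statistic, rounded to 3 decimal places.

6.465

Expected counts E_i = n·p_i: 180×0.20 = 36, 180×0.27 = 48.6, 180×0.25 = 45, 180×0.28 = 50.4.
cat           O        E   (O−E)²/E
symbol 1     26       36     2.7778
symbol 2     57     48.6     1.4519
symbol 3     53       45     1.4222
symbol 4     44     50.4     0.8127
Sum = 6.465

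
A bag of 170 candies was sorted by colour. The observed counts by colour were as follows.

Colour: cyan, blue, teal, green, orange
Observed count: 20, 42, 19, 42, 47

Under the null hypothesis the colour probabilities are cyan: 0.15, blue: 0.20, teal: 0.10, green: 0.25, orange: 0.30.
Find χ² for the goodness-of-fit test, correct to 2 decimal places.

3.62

Expected counts E_i = n·p_i: 170×0.15 = 25.5, 170×0.20 = 34, 170×0.10 = 17, 170×0.25 = 42.5, 170×0.30 = 51.
χ² = (20−25.5)²/25.5 + (42−34)²/34 + (19−17)²/17 + (42−42.5)²/42.5 + (47−51)²/51
   = 1.186 + 1.882 + 0.235 + 0.006 + 0.314
Sum = 3.62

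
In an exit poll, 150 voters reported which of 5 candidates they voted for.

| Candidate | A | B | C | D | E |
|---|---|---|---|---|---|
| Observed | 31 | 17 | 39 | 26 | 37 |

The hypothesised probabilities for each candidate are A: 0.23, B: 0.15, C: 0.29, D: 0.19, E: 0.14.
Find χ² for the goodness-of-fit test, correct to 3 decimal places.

14.575

Expected counts E_i = n·p_i: 150×0.23 = 34.5, 150×0.15 = 22.5, 150×0.29 = 43.5, 150×0.19 = 28.5, 150×0.14 = 21.
cat         O        E   (O−E)²/E
A          31     34.5     0.3551
B          17     22.5     1.3444
C          39     43.5     0.4655
D          26     28.5     0.2193
E          37       21    12.1905
Sum = 14.575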